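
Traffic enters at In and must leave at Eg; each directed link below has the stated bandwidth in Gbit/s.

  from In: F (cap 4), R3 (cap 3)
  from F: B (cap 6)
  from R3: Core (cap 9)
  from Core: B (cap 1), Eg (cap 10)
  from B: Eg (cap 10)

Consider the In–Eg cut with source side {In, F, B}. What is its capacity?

13

Edges leaving {In, F, B}: In→R3 (3), B→Eg (10).
Cut capacity = 3 + 10 = 13.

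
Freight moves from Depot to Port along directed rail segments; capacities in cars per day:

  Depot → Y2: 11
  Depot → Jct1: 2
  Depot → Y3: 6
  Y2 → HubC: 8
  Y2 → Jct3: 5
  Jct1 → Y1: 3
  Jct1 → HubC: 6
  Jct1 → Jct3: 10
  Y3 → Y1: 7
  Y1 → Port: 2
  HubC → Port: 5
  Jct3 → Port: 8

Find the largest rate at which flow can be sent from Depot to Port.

Augment Depot→Y2→HubC→Port: bottleneck 5, flow now 5.
Augment Depot→Y2→Jct3→Port: bottleneck 5, flow now 10.
Augment Depot→Jct1→Y1→Port: bottleneck 2, flow now 12.
Augment Depot→Y3→Y1→Jct1→Jct3→Port: bottleneck 2, flow now 14. (uses reverse residual edge)
No augmenting path remains; maximum flow = 14.
In the residual graph, reachable from Depot: {Depot, Y2, Y3, Y1, HubC}.
Min-cut edges: Depot→Jct1 (2), Y2→Jct3 (5), Y1→Port (2), HubC→Port (5); capacity 2 + 5 + 2 + 5 = 14.
This cut is saturated, so no flow can exceed 14.

14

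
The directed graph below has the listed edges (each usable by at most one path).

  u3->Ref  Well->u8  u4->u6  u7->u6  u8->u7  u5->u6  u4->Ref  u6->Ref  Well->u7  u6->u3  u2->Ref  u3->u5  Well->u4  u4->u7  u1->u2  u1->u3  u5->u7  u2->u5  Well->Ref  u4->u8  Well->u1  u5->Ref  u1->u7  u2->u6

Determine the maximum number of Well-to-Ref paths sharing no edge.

Assign every edge capacity 1; by Menger, the answer equals the max flow.
Path Well→Ref (+1); total 1.
Path Well→u4→Ref (+1); total 2.
Path Well→u1→u2→Ref (+1); total 3.
Path Well→u7→u6→Ref (+1); total 4.
No residual Well→Ref path; max flow = 4.
Certifying cut of size 4: {Well→Ref, Well→u1, Well→u4, u7→u6}.

4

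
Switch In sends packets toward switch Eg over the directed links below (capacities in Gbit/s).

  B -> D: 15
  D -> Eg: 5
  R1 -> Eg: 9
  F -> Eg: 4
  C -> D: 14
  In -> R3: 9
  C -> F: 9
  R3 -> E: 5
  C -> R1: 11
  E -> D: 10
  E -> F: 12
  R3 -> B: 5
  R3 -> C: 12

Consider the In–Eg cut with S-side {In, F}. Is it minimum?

Given cut capacity: 9 + 4 = 13.
Augment In→R3→E→F→Eg: bottleneck 4, flow now 4.
Augment In→R3→E→D→Eg: bottleneck 1, flow now 5.
Augment In→R3→B→D→Eg: bottleneck 4, flow now 9.
No augmenting path remains; maximum flow = 9.
In the residual graph, reachable from In: {In}.
Min-cut edges: In→R3 (9); capacity 9 = 9.
Cut capacity 13 exceeds the max flow 9, so it is not minimum.

No — its capacity is 13, but the minimum cut has capacity 9.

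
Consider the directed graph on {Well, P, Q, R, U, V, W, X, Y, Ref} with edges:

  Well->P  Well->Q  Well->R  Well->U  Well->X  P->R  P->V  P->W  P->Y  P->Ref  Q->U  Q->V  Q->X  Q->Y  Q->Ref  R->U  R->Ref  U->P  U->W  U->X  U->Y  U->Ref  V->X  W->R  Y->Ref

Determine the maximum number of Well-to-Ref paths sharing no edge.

4

Assign every edge capacity 1; by Menger, the answer equals the max flow.
Path Well→P→Ref (+1); total 1.
Path Well→Q→Ref (+1); total 2.
Path Well→R→Ref (+1); total 3.
Path Well→U→Ref (+1); total 4.
No residual Well→Ref path; max flow = 4.
Certifying cut of size 4: {Well→P, Well→Q, Well→R, Well→U}.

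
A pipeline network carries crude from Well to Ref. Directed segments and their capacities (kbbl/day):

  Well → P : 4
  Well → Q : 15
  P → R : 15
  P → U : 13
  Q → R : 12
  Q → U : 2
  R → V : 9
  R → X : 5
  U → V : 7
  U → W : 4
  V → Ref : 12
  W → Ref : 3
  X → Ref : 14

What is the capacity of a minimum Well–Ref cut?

Augment Well→P→R→V→Ref: bottleneck 4, flow now 4.
Augment Well→Q→R→V→Ref: bottleneck 5, flow now 9.
Augment Well→Q→R→X→Ref: bottleneck 5, flow now 14.
Augment Well→Q→U→V→Ref: bottleneck 2, flow now 16.
Augment Well→Q→R→P→U→V→Ref: bottleneck 1, flow now 17. (uses reverse residual edge)
Augment Well→Q→R→P→U→W→Ref: bottleneck 1, flow now 18. (uses reverse residual edge)
No augmenting path remains; maximum flow = 18.
By max-flow min-cut, the minimum cut capacity equals the max flow.
In the residual graph, reachable from Well: {Well, Q}.
Min-cut edges: Well→P (4), Q→R (12), Q→U (2); capacity 4 + 12 + 2 = 18.

18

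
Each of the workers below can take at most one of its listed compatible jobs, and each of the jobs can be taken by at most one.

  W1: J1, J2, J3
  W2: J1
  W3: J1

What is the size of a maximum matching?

2

Unit-capacity flow: source→left, listed edges, right→sink; max matching = max flow.
Augmenting path W1→J1 (+1); matched 1.
Augmenting path W2→J1→W1→J2 (+1); matched 2.
No augmenting path remains; maximum matching = 2.
König certificate: {W1, J1} is a vertex cover of size 2 (every listed pair touches it), so no matching can be larger.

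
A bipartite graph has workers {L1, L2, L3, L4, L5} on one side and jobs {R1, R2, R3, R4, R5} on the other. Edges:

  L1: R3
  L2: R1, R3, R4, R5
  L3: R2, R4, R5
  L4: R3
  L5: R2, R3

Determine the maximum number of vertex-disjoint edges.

Unit-capacity flow: source→left, listed edges, right→sink; max matching = max flow.
Augmenting path L1→R3 (+1); matched 1.
Augmenting path L2→R1 (+1); matched 2.
Augmenting path L3→R2 (+1); matched 3.
Augmenting path L5→R2→L3→R4 (+1); matched 4.
No augmenting path remains; maximum matching = 4.
König certificate: {L2, L3, L5, R3} is a vertex cover of size 4 (every listed pair touches it), so no matching can be larger.

4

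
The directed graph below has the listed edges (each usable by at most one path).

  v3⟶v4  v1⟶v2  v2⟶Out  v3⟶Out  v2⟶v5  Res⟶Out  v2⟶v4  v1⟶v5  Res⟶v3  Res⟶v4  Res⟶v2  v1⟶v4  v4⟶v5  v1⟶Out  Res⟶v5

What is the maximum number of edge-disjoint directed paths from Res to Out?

3

Assign every edge capacity 1; by Menger, the answer equals the max flow.
Path Res→Out (+1); total 1.
Path Res→v2→Out (+1); total 2.
Path Res→v3→Out (+1); total 3.
No residual Res→Out path; max flow = 3.
Certifying cut of size 3: {Res→Out, Res→v2, Res→v3}.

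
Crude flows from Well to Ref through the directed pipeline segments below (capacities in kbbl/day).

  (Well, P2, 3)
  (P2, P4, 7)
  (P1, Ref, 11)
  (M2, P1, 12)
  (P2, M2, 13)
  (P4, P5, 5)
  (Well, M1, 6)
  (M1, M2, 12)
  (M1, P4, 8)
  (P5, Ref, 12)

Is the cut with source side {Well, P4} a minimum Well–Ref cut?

No — its capacity is 14, but the minimum cut has capacity 9.

Given cut capacity: 6 + 3 + 5 = 14.
Augment Well→M1→P4→P5→Ref: bottleneck 5, flow now 5.
Augment Well→M1→M2→P1→Ref: bottleneck 1, flow now 6.
Augment Well→P2→M2→P1→Ref: bottleneck 3, flow now 9.
No augmenting path remains; maximum flow = 9.
In the residual graph, reachable from Well: {Well}.
Min-cut edges: Well→M1 (6), Well→P2 (3); capacity 6 + 3 = 9.
Cut capacity 14 exceeds the max flow 9, so it is not minimum.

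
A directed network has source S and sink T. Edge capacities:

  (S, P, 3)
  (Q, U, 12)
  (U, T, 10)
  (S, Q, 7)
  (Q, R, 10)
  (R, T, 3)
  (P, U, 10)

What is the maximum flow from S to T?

10

Augment S→P→U→T: bottleneck 3, flow now 3.
Augment S→Q→R→T: bottleneck 3, flow now 6.
Augment S→Q→U→T: bottleneck 4, flow now 10.
No augmenting path remains; maximum flow = 10.
In the residual graph, reachable from S: {S}.
Min-cut edges: S→P (3), S→Q (7); capacity 3 + 7 = 10.
This cut is saturated, so no flow can exceed 10.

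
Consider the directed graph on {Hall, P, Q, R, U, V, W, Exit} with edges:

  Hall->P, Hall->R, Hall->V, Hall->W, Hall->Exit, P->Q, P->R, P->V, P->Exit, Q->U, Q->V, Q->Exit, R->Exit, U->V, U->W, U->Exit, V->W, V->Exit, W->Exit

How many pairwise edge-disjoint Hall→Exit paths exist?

Assign every edge capacity 1; by Menger, the answer equals the max flow.
Path Hall→Exit (+1); total 1.
Path Hall→P→Exit (+1); total 2.
Path Hall→R→Exit (+1); total 3.
Path Hall→V→Exit (+1); total 4.
Path Hall→W→Exit (+1); total 5.
No residual Hall→Exit path; max flow = 5.
Certifying cut of size 5: {Hall→Exit, Hall→P, Hall→R, Hall→V, Hall→W}.

5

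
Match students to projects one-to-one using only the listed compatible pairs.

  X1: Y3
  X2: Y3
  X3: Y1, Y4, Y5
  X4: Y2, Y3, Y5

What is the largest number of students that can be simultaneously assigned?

Unit-capacity flow: source→left, listed edges, right→sink; max matching = max flow.
Augmenting path X1→Y3 (+1); matched 1.
Augmenting path X3→Y1 (+1); matched 2.
Augmenting path X4→Y2 (+1); matched 3.
No augmenting path remains; maximum matching = 3.
König certificate: {X3, X4, Y3} is a vertex cover of size 3 (every listed pair touches it), so no matching can be larger.

3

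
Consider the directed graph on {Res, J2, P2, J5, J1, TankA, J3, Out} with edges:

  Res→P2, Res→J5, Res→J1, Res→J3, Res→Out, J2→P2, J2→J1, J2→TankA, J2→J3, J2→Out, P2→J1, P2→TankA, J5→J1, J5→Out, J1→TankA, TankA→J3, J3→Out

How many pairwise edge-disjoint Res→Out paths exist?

Assign every edge capacity 1; by Menger, the answer equals the max flow.
Path Res→Out (+1); total 1.
Path Res→J5→Out (+1); total 2.
Path Res→J3→Out (+1); total 3.
No residual Res→Out path; max flow = 3.
Certifying cut of size 3: {J3→Out, Res→J5, Res→Out}.

3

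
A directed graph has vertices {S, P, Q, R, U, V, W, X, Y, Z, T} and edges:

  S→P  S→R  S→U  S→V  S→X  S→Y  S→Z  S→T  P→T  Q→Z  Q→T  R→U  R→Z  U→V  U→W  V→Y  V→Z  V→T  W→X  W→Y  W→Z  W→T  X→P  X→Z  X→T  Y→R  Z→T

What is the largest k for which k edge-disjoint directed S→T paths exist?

6

Assign every edge capacity 1; by Menger, the answer equals the max flow.
Path S→T (+1); total 1.
Path S→P→T (+1); total 2.
Path S→V→T (+1); total 3.
Path S→X→T (+1); total 4.
Path S→Z→T (+1); total 5.
Path S→U→W→T (+1); total 6.
No residual S→T path; max flow = 6.
Certifying cut of size 6: {S→P, S→T, S→X, U→W, V→T, Z→T}.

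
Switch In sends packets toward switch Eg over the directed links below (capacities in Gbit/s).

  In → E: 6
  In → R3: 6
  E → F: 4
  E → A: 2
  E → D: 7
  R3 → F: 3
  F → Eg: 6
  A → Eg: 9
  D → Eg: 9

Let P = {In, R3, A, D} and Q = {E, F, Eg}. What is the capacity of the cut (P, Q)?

27

Edges leaving {In, R3, A, D}: In→E (6), R3→F (3), A→Eg (9), D→Eg (9).
Cut capacity = 6 + 3 + 9 + 9 = 27.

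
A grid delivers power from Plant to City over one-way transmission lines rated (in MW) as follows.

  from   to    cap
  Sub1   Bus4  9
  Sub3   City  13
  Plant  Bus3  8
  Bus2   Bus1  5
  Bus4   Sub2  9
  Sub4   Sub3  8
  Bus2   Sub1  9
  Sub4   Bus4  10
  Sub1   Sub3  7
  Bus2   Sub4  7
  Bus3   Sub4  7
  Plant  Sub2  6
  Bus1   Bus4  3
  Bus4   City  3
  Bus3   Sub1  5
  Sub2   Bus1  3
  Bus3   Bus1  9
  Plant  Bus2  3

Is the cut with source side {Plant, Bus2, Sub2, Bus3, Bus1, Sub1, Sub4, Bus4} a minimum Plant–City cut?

Given cut capacity: 7 + 8 + 3 = 18.
Augment Plant→Bus2→Bus1→Bus4→City: bottleneck 3, flow now 3.
Augment Plant→Bus3→Sub1→Sub3→City: bottleneck 5, flow now 8.
Augment Plant→Bus3→Sub4→Sub3→City: bottleneck 3, flow now 11.
Augment Plant→Sub2→Bus1→Bus2→Sub1→Sub3→City: bottleneck 2, flow now 13. (uses reverse residual edge)
Augment Plant→Sub2→Bus1→Bus2→Sub4→Sub3→City: bottleneck 1, flow now 14. (uses reverse residual edge)
No augmenting path remains; maximum flow = 14.
In the residual graph, reachable from Plant: {Plant, Sub2}.
Min-cut edges: Plant→Bus2 (3), Plant→Bus3 (8), Sub2→Bus1 (3); capacity 3 + 8 + 3 = 14.
Cut capacity 18 exceeds the max flow 14, so it is not minimum.

No — its capacity is 18, but the minimum cut has capacity 14.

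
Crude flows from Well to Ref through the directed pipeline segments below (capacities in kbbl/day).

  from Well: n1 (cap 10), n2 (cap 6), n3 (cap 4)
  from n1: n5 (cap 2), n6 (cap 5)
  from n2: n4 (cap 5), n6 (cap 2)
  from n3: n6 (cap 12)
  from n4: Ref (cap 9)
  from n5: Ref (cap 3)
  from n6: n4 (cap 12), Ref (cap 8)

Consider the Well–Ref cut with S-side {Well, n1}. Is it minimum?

Yes — it is a minimum cut (capacity 17).

Given cut capacity: 6 + 4 + 2 + 5 = 17.
Augment Well→n1→n5→Ref: bottleneck 2, flow now 2.
Augment Well→n1→n6→Ref: bottleneck 5, flow now 7.
Augment Well→n2→n4→Ref: bottleneck 5, flow now 12.
Augment Well→n2→n6→Ref: bottleneck 1, flow now 13.
Augment Well→n3→n6→Ref: bottleneck 2, flow now 15.
Augment Well→n3→n6→n4→Ref: bottleneck 2, flow now 17.
No augmenting path remains; maximum flow = 17.
Cut capacity 17 equals the max flow, so it is a minimum cut.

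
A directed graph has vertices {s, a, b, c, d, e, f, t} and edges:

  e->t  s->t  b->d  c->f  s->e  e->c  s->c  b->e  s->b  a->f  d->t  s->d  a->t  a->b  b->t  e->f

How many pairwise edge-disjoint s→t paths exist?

Assign every edge capacity 1; by Menger, the answer equals the max flow.
Path s→t (+1); total 1.
Path s→b→t (+1); total 2.
Path s→d→t (+1); total 3.
Path s→e→t (+1); total 4.
No residual s→t path; max flow = 4.
Certifying cut of size 4: {s→b, s→d, s→e, s→t}.

4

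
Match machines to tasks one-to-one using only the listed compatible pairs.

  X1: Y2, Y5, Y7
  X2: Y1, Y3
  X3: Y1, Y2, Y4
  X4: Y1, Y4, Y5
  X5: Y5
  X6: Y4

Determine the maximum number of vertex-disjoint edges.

6

Unit-capacity flow: source→left, listed edges, right→sink; max matching = max flow.
Augmenting path X1→Y2 (+1); matched 1.
Augmenting path X2→Y1 (+1); matched 2.
Augmenting path X3→Y4 (+1); matched 3.
Augmenting path X4→Y5 (+1); matched 4.
Augmenting path X5→Y5→X4→Y1→X2→Y3 (+1); matched 5.
Augmenting path X6→Y4→X3→Y2→X1→Y7 (+1); matched 6.
No augmenting path remains; maximum matching = 6.
König certificate: {X1, X2, X3, X4, X5, X6} is a vertex cover of size 6 (every listed pair touches it), so no matching can be larger.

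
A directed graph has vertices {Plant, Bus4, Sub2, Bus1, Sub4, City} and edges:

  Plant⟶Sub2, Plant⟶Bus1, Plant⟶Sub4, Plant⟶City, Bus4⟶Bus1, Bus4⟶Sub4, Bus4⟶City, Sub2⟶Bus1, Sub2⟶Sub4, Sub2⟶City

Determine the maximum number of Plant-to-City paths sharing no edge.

2

Assign every edge capacity 1; by Menger, the answer equals the max flow.
Path Plant→City (+1); total 1.
Path Plant→Sub2→City (+1); total 2.
No residual Plant→City path; max flow = 2.
Certifying cut of size 2: {Plant→City, Plant→Sub2}.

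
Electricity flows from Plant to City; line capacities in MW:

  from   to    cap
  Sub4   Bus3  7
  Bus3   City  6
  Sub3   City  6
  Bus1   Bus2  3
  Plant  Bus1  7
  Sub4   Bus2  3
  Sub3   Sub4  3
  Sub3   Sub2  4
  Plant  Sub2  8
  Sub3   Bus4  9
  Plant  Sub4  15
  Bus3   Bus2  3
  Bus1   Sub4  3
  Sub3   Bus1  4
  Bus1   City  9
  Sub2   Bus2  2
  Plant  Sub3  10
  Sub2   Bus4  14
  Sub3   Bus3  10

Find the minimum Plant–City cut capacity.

21

Augment Plant→Sub3→City: bottleneck 6, flow now 6.
Augment Plant→Bus1→City: bottleneck 7, flow now 13.
Augment Plant→Sub3→Bus1→City: bottleneck 2, flow now 15.
Augment Plant→Sub3→Bus3→City: bottleneck 2, flow now 17.
Augment Plant→Sub4→Bus3→City: bottleneck 4, flow now 21.
No augmenting path remains; maximum flow = 21.
By max-flow min-cut, the minimum cut capacity equals the max flow.
In the residual graph, reachable from Plant: {Plant, Sub3, Bus1, Sub4, Sub2, Bus4, Bus3, Bus2}.
Min-cut edges: Sub3→City (6), Bus1→City (9), Bus3→City (6); capacity 6 + 9 + 6 = 21.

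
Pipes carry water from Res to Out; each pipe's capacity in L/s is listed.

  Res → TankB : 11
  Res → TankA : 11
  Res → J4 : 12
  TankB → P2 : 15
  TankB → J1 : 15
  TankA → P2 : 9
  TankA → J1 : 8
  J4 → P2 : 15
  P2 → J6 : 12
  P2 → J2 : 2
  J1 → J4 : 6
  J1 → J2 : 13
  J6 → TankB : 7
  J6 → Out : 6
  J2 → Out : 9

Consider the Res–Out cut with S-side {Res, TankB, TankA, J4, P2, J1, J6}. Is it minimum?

Given cut capacity: 2 + 13 + 6 = 21.
Augment Res→TankB→P2→J6→Out: bottleneck 6, flow now 6.
Augment Res→TankB→P2→J2→Out: bottleneck 2, flow now 8.
Augment Res→TankB→J1→J2→Out: bottleneck 3, flow now 11.
Augment Res→TankA→J1→J2→Out: bottleneck 4, flow now 15.
No augmenting path remains; maximum flow = 15.
In the residual graph, reachable from Res: {Res, TankB, TankA, J4, P2, J1, J6, J2}.
Min-cut edges: J6→Out (6), J2→Out (9); capacity 6 + 9 = 15.
Cut capacity 21 exceeds the max flow 15, so it is not minimum.

No — its capacity is 21, but the minimum cut has capacity 15.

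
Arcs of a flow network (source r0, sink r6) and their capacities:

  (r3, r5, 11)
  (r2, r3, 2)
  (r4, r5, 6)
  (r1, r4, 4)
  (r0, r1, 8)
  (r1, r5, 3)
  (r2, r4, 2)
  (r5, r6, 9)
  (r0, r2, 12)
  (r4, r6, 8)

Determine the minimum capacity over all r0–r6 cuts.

11

Augment r0→r1→r4→r6: bottleneck 4, flow now 4.
Augment r0→r1→r5→r6: bottleneck 3, flow now 7.
Augment r0→r2→r4→r6: bottleneck 2, flow now 9.
Augment r0→r2→r3→r5→r6: bottleneck 2, flow now 11.
No augmenting path remains; maximum flow = 11.
By max-flow min-cut, the minimum cut capacity equals the max flow.
In the residual graph, reachable from r0: {r0, r1, r2}.
Min-cut edges: r1→r4 (4), r1→r5 (3), r2→r3 (2), r2→r4 (2); capacity 4 + 3 + 2 + 2 = 11.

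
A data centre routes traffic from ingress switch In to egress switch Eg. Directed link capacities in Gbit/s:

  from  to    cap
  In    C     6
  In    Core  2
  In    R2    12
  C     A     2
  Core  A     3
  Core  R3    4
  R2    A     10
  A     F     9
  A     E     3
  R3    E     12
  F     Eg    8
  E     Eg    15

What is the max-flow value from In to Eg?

Augment In→C→A→F→Eg: bottleneck 2, flow now 2.
Augment In→Core→A→F→Eg: bottleneck 2, flow now 4.
Augment In→R2→A→F→Eg: bottleneck 4, flow now 8.
Augment In→R2→A→E→Eg: bottleneck 3, flow now 11.
Augment In→R2→A→Core→R3→E→Eg: bottleneck 2, flow now 13. (uses reverse residual edge)
No augmenting path remains; maximum flow = 13.
In the residual graph, reachable from In: {In, C, R2, A, F}.
Min-cut edges: In→Core (2), A→E (3), F→Eg (8); capacity 2 + 3 + 8 = 13.
This cut is saturated, so no flow can exceed 13.

13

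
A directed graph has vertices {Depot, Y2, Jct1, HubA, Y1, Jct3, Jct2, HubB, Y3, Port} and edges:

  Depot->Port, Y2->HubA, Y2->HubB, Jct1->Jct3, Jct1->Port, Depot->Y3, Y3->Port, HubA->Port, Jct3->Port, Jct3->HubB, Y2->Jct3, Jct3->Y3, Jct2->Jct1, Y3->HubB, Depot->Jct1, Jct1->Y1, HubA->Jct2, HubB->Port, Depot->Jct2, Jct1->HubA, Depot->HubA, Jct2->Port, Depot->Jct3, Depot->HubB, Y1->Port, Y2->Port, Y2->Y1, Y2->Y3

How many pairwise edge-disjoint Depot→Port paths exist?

7

Assign every edge capacity 1; by Menger, the answer equals the max flow.
Path Depot→Port (+1); total 1.
Path Depot→Jct1→Port (+1); total 2.
Path Depot→HubA→Port (+1); total 3.
Path Depot→Jct3→Port (+1); total 4.
Path Depot→Jct2→Port (+1); total 5.
Path Depot→HubB→Port (+1); total 6.
Path Depot→Y3→Port (+1); total 7.
No residual Depot→Port path; max flow = 7.
Certifying cut of size 7: {Depot→HubA, Depot→HubB, Depot→Jct1, Depot→Jct2, Depot→Jct3, Depot→Port, Depot→Y3}.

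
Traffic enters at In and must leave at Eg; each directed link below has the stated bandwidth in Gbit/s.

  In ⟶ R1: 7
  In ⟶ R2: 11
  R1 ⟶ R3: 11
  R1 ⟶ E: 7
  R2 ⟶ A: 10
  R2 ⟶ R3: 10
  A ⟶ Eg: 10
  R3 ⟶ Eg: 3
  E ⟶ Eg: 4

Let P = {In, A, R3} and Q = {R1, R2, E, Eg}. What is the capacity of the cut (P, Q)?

Edges leaving {In, A, R3}: In→R1 (7), In→R2 (11), A→Eg (10), R3→Eg (3).
Cut capacity = 7 + 11 + 10 + 3 = 31.

31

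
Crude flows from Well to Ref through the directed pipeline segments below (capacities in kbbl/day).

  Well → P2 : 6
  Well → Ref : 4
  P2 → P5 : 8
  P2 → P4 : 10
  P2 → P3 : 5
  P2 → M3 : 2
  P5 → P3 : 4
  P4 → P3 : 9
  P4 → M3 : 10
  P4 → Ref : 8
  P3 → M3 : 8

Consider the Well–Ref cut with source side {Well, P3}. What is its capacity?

18

Edges leaving {Well, P3}: Well→P2 (6), Well→Ref (4), P3→M3 (8).
Cut capacity = 6 + 4 + 8 = 18.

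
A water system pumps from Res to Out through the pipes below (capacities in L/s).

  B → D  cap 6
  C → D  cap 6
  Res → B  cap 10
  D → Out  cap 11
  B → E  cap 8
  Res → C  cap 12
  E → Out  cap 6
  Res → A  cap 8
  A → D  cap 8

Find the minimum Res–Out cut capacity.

Augment Res→A→D→Out: bottleneck 8, flow now 8.
Augment Res→B→D→Out: bottleneck 3, flow now 11.
Augment Res→B→E→Out: bottleneck 6, flow now 17.
No augmenting path remains; maximum flow = 17.
By max-flow min-cut, the minimum cut capacity equals the max flow.
In the residual graph, reachable from Res: {Res, A, B, C, D, E}.
Min-cut edges: D→Out (11), E→Out (6); capacity 11 + 6 = 17.

17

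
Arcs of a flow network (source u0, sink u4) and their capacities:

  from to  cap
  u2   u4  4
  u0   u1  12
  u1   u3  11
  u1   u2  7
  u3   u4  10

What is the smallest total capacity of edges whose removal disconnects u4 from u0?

12

Augment u0→u1→u2→u4: bottleneck 4, flow now 4.
Augment u0→u1→u3→u4: bottleneck 8, flow now 12.
No augmenting path remains; maximum flow = 12.
By max-flow min-cut, the minimum cut capacity equals the max flow.
In the residual graph, reachable from u0: {u0}.
Min-cut edges: u0→u1 (12); capacity 12 = 12.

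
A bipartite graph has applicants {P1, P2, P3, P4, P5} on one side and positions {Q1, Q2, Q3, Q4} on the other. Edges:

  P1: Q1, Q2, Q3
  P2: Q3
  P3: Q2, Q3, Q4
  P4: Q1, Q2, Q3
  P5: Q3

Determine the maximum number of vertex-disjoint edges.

Unit-capacity flow: source→left, listed edges, right→sink; max matching = max flow.
Augmenting path P1→Q1 (+1); matched 1.
Augmenting path P2→Q3 (+1); matched 2.
Augmenting path P3→Q2 (+1); matched 3.
Augmenting path P4→Q2→P3→Q4 (+1); matched 4.
No augmenting path remains; maximum matching = 4.
König certificate: {P1, P3, P4, Q3} is a vertex cover of size 4 (every listed pair touches it), so no matching can be larger.

4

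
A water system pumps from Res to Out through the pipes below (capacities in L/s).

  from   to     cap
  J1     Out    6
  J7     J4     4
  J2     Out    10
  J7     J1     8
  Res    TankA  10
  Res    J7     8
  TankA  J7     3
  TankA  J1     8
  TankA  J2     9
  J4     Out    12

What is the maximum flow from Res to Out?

Augment Res→TankA→J2→Out: bottleneck 9, flow now 9.
Augment Res→TankA→J1→Out: bottleneck 1, flow now 10.
Augment Res→J7→J1→Out: bottleneck 5, flow now 15.
Augment Res→J7→J4→Out: bottleneck 3, flow now 18.
No augmenting path remains; maximum flow = 18.
In the residual graph, reachable from Res: {Res}.
Min-cut edges: Res→TankA (10), Res→J7 (8); capacity 10 + 8 = 18.
This cut is saturated, so no flow can exceed 18.

18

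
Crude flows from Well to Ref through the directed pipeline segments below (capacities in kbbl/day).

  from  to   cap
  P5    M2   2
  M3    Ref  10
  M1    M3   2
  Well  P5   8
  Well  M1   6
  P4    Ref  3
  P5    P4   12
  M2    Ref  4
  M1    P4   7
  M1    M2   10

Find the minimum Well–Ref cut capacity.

9

Augment Well→P5→M2→Ref: bottleneck 2, flow now 2.
Augment Well→P5→P4→Ref: bottleneck 3, flow now 5.
Augment Well→M1→M3→Ref: bottleneck 2, flow now 7.
Augment Well→M1→M2→Ref: bottleneck 2, flow now 9.
No augmenting path remains; maximum flow = 9.
By max-flow min-cut, the minimum cut capacity equals the max flow.
In the residual graph, reachable from Well: {Well, P5, M1, M2, P4}.
Min-cut edges: M1→M3 (2), M2→Ref (4), P4→Ref (3); capacity 2 + 4 + 3 = 9.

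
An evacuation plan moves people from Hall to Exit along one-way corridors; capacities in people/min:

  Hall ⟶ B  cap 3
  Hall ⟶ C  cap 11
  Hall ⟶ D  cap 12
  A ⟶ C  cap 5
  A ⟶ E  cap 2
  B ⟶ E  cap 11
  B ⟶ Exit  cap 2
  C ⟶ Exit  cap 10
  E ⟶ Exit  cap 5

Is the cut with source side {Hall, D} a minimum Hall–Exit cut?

Given cut capacity: 3 + 11 = 14.
Augment Hall→B→Exit: bottleneck 2, flow now 2.
Augment Hall→C→Exit: bottleneck 10, flow now 12.
Augment Hall→B→E→Exit: bottleneck 1, flow now 13.
No augmenting path remains; maximum flow = 13.
In the residual graph, reachable from Hall: {Hall, C, D}.
Min-cut edges: Hall→B (3), C→Exit (10); capacity 3 + 10 = 13.
Cut capacity 14 exceeds the max flow 13, so it is not minimum.

No — its capacity is 14, but the minimum cut has capacity 13.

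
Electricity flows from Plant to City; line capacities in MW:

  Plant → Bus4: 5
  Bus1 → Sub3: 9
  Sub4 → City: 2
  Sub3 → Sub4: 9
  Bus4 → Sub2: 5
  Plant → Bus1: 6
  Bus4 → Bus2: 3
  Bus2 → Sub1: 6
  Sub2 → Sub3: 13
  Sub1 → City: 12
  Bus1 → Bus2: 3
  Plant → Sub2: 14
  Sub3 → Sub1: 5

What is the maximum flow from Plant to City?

Augment Plant→Bus1→Bus2→Sub1→City: bottleneck 3, flow now 3.
Augment Plant→Bus1→Sub3→Sub4→City: bottleneck 2, flow now 5.
Augment Plant→Bus1→Sub3→Sub1→City: bottleneck 1, flow now 6.
Augment Plant→Sub2→Sub3→Sub1→City: bottleneck 4, flow now 10.
Augment Plant→Bus4→Bus2→Sub1→City: bottleneck 3, flow now 13.
No augmenting path remains; maximum flow = 13.
In the residual graph, reachable from Plant: {Plant, Bus1, Sub2, Bus4, Sub3, Sub4}.
Min-cut edges: Bus1→Bus2 (3), Bus4→Bus2 (3), Sub3→Sub1 (5), Sub4→City (2); capacity 3 + 3 + 5 + 2 = 13.
This cut is saturated, so no flow can exceed 13.

13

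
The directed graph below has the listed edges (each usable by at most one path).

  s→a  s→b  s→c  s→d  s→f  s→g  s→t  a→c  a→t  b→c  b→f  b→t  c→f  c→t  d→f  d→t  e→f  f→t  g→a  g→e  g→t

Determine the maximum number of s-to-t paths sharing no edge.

7

Assign every edge capacity 1; by Menger, the answer equals the max flow.
Path s→t (+1); total 1.
Path s→a→t (+1); total 2.
Path s→b→t (+1); total 3.
Path s→c→t (+1); total 4.
Path s→d→t (+1); total 5.
Path s→f→t (+1); total 6.
Path s→g→t (+1); total 7.
No residual s→t path; max flow = 7.
Certifying cut of size 7: {s→a, s→b, s→c, s→d, s→f, s→g, s→t}.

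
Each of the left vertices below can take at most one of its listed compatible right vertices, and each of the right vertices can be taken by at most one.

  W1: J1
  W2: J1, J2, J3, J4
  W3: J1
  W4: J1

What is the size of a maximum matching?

Unit-capacity flow: source→left, listed edges, right→sink; max matching = max flow.
Augmenting path W1→J1 (+1); matched 1.
Augmenting path W2→J2 (+1); matched 2.
No augmenting path remains; maximum matching = 2.
König certificate: {W2, J1} is a vertex cover of size 2 (every listed pair touches it), so no matching can be larger.

2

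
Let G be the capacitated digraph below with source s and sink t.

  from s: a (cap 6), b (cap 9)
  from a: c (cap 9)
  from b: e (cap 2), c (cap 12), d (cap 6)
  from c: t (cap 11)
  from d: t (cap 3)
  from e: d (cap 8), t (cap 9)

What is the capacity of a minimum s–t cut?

Augment s→a→c→t: bottleneck 6, flow now 6.
Augment s→b→c→t: bottleneck 5, flow now 11.
Augment s→b→d→t: bottleneck 3, flow now 14.
Augment s→b→e→t: bottleneck 1, flow now 15.
No augmenting path remains; maximum flow = 15.
By max-flow min-cut, the minimum cut capacity equals the max flow.
In the residual graph, reachable from s: {s}.
Min-cut edges: s→a (6), s→b (9); capacity 6 + 9 = 15.

15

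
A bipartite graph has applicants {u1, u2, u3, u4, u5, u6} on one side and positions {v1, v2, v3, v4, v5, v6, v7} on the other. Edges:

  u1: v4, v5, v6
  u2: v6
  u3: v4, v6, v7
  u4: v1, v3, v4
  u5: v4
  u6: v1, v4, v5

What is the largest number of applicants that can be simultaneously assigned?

6

Unit-capacity flow: source→left, listed edges, right→sink; max matching = max flow.
Augmenting path u1→v4 (+1); matched 1.
Augmenting path u2→v6 (+1); matched 2.
Augmenting path u3→v7 (+1); matched 3.
Augmenting path u4→v1 (+1); matched 4.
Augmenting path u6→v5 (+1); matched 5.
Augmenting path u5→v4→u1→v5→u6→v1→u4→v3 (+1); matched 6.
No augmenting path remains; maximum matching = 6.
König certificate: {u1, u2, u3, u4, u5, u6} is a vertex cover of size 6 (every listed pair touches it), so no matching can be larger.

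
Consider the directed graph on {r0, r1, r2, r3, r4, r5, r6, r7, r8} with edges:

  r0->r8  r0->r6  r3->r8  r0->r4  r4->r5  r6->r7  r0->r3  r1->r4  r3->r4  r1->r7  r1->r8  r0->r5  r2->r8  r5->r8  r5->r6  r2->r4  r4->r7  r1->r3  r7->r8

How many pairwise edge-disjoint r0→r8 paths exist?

Assign every edge capacity 1; by Menger, the answer equals the max flow.
Path r0→r8 (+1); total 1.
Path r0→r3→r8 (+1); total 2.
Path r0→r5→r8 (+1); total 3.
Path r0→r4→r7→r8 (+1); total 4.
No residual r0→r8 path; max flow = 4.
Certifying cut of size 4: {r0→r3, r0→r8, r5→r8, r7→r8}.

4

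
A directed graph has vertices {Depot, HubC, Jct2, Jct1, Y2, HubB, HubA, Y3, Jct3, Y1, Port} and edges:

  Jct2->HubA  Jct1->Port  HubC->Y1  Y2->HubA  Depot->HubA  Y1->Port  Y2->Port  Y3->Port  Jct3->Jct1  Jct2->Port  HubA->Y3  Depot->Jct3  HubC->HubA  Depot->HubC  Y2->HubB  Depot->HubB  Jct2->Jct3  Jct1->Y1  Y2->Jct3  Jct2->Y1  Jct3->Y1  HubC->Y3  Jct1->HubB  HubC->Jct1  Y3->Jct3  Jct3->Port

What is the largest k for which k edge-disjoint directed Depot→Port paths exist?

3

Assign every edge capacity 1; by Menger, the answer equals the max flow.
Path Depot→Jct3→Port (+1); total 1.
Path Depot→HubC→Jct1→Port (+1); total 2.
Path Depot→HubA→Y3→Port (+1); total 3.
No residual Depot→Port path; max flow = 3.
Certifying cut of size 3: {Depot→HubA, Depot→HubC, Depot→Jct3}.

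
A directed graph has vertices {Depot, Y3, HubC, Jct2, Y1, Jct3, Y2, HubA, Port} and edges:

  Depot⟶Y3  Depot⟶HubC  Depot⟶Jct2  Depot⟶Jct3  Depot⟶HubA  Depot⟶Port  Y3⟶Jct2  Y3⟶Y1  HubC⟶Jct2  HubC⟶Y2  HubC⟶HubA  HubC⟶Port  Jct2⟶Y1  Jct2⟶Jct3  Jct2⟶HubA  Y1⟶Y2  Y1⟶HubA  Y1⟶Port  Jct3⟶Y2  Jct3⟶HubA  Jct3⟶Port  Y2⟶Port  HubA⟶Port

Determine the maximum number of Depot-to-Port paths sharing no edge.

Assign every edge capacity 1; by Menger, the answer equals the max flow.
Path Depot→Port (+1); total 1.
Path Depot→HubC→Port (+1); total 2.
Path Depot→Jct3→Port (+1); total 3.
Path Depot→HubA→Port (+1); total 4.
Path Depot→Y3→Y1→Port (+1); total 5.
Path Depot→Jct2→Y1→Y2→Port (+1); total 6.
No residual Depot→Port path; max flow = 6.
Certifying cut of size 6: {Depot→HubA, Depot→HubC, Depot→Jct2, Depot→Jct3, Depot→Port, Depot→Y3}.

6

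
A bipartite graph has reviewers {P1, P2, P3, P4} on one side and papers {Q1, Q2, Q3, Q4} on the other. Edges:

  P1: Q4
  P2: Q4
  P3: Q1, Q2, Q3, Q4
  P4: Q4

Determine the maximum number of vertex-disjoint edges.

Unit-capacity flow: source→left, listed edges, right→sink; max matching = max flow.
Augmenting path P1→Q4 (+1); matched 1.
Augmenting path P3→Q1 (+1); matched 2.
No augmenting path remains; maximum matching = 2.
König certificate: {P3, Q4} is a vertex cover of size 2 (every listed pair touches it), so no matching can be larger.

2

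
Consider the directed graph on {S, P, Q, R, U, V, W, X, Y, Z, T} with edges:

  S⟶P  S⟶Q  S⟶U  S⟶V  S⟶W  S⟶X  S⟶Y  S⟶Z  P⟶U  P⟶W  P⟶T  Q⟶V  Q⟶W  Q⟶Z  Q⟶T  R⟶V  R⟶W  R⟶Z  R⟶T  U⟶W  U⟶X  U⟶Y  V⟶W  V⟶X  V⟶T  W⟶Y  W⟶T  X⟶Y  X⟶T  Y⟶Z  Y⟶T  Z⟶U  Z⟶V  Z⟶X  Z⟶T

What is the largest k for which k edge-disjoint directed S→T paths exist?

Assign every edge capacity 1; by Menger, the answer equals the max flow.
Path S→P→T (+1); total 1.
Path S→Q→T (+1); total 2.
Path S→V→T (+1); total 3.
Path S→W→T (+1); total 4.
Path S→X→T (+1); total 5.
Path S→Y→T (+1); total 6.
Path S→Z→T (+1); total 7.
No residual S→T path; max flow = 7.
Certifying cut of size 7: {S→P, S→Q, V→T, W→T, X→T, Y→T, Z→T}.

7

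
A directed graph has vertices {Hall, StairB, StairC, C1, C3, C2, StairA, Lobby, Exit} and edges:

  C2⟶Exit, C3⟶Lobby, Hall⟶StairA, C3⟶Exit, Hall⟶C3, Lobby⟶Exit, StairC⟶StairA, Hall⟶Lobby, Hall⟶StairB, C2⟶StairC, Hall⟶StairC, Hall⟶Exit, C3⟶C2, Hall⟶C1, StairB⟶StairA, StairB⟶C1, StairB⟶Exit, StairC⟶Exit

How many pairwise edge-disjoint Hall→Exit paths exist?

Assign every edge capacity 1; by Menger, the answer equals the max flow.
Path Hall→Exit (+1); total 1.
Path Hall→StairB→Exit (+1); total 2.
Path Hall→StairC→Exit (+1); total 3.
Path Hall→C3→Exit (+1); total 4.
Path Hall→Lobby→Exit (+1); total 5.
No residual Hall→Exit path; max flow = 5.
Certifying cut of size 5: {Hall→C3, Hall→Exit, Hall→Lobby, Hall→StairB, Hall→StairC}.

5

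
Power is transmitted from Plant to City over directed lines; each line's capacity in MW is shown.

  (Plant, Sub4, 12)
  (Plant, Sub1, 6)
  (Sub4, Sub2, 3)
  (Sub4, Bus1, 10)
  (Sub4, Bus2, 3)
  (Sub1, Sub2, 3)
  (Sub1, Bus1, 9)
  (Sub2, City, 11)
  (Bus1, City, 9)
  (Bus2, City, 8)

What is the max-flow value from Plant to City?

18

Augment Plant→Sub4→Sub2→City: bottleneck 3, flow now 3.
Augment Plant→Sub4→Bus1→City: bottleneck 9, flow now 12.
Augment Plant→Sub1→Sub2→City: bottleneck 3, flow now 15.
Augment Plant→Sub1→Bus1→Sub4→Bus2→City: bottleneck 3, flow now 18. (uses reverse residual edge)
No augmenting path remains; maximum flow = 18.
In the residual graph, reachable from Plant: {Plant}.
Min-cut edges: Plant→Sub4 (12), Plant→Sub1 (6); capacity 12 + 6 = 18.
This cut is saturated, so no flow can exceed 18.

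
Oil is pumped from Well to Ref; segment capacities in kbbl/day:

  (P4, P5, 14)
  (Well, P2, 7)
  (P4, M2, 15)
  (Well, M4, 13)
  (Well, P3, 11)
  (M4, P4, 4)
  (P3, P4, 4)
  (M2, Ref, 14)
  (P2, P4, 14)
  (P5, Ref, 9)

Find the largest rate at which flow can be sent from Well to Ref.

15

Augment Well→P2→P4→P5→Ref: bottleneck 7, flow now 7.
Augment Well→P3→P4→P5→Ref: bottleneck 2, flow now 9.
Augment Well→P3→P4→M2→Ref: bottleneck 2, flow now 11.
Augment Well→M4→P4→M2→Ref: bottleneck 4, flow now 15.
No augmenting path remains; maximum flow = 15.
In the residual graph, reachable from Well: {Well, P3, M4}.
Min-cut edges: Well→P2 (7), P3→P4 (4), M4→P4 (4); capacity 7 + 4 + 4 = 15.
This cut is saturated, so no flow can exceed 15.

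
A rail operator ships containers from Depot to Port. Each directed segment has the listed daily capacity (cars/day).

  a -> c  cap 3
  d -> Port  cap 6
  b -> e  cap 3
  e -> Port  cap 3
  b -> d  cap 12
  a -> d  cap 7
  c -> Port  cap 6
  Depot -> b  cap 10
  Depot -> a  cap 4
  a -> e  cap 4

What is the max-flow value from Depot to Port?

Augment Depot→a→c→Port: bottleneck 3, flow now 3.
Augment Depot→a→d→Port: bottleneck 1, flow now 4.
Augment Depot→b→d→Port: bottleneck 5, flow now 9.
Augment Depot→b→e→Port: bottleneck 3, flow now 12.
No augmenting path remains; maximum flow = 12.
In the residual graph, reachable from Depot: {Depot, a, b, d, e}.
Min-cut edges: a→c (3), d→Port (6), e→Port (3); capacity 3 + 6 + 3 = 12.
This cut is saturated, so no flow can exceed 12.

12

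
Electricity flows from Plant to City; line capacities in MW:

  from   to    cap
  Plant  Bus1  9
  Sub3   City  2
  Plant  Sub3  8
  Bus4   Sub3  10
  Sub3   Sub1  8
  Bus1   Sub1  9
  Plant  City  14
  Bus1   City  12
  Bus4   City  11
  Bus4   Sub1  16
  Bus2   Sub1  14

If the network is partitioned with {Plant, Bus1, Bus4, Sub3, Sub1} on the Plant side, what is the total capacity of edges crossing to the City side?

Edges leaving {Plant, Bus1, Bus4, Sub3, Sub1}: Plant→City (14), Bus1→City (12), Bus4→City (11), Sub3→City (2).
Cut capacity = 14 + 12 + 11 + 2 = 39.

39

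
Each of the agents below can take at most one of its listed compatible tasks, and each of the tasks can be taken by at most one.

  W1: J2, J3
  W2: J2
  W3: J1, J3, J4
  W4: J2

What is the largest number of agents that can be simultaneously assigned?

Unit-capacity flow: source→left, listed edges, right→sink; max matching = max flow.
Augmenting path W1→J2 (+1); matched 1.
Augmenting path W3→J1 (+1); matched 2.
Augmenting path W2→J2→W1→J3 (+1); matched 3.
No augmenting path remains; maximum matching = 3.
König certificate: {W1, W3, J2} is a vertex cover of size 3 (every listed pair touches it), so no matching can be larger.

3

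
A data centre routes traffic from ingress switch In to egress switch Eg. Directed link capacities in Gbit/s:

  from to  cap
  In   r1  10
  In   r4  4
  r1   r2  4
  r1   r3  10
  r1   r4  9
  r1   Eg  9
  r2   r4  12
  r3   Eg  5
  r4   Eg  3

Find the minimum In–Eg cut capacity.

13

Augment In→r1→Eg: bottleneck 9, flow now 9.
Augment In→r4→Eg: bottleneck 3, flow now 12.
Augment In→r1→r3→Eg: bottleneck 1, flow now 13.
No augmenting path remains; maximum flow = 13.
By max-flow min-cut, the minimum cut capacity equals the max flow.
In the residual graph, reachable from In: {In, r4}.
Min-cut edges: In→r1 (10), r4→Eg (3); capacity 10 + 3 = 13.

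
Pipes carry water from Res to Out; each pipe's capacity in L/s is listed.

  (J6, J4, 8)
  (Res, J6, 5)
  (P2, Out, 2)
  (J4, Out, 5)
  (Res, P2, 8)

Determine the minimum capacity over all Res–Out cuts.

Augment Res→P2→Out: bottleneck 2, flow now 2.
Augment Res→J6→J4→Out: bottleneck 5, flow now 7.
No augmenting path remains; maximum flow = 7.
By max-flow min-cut, the minimum cut capacity equals the max flow.
In the residual graph, reachable from Res: {Res, P2}.
Min-cut edges: Res→J6 (5), P2→Out (2); capacity 5 + 2 = 7.

7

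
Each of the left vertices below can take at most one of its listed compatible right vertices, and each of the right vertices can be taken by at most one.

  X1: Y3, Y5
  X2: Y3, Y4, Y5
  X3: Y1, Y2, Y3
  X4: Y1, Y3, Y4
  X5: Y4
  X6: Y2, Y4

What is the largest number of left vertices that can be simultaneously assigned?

Unit-capacity flow: source→left, listed edges, right→sink; max matching = max flow.
Augmenting path X1→Y3 (+1); matched 1.
Augmenting path X2→Y4 (+1); matched 2.
Augmenting path X3→Y1 (+1); matched 3.
Augmenting path X6→Y2 (+1); matched 4.
Augmenting path X4→Y3→X1→Y5 (+1); matched 5.
No augmenting path remains; maximum matching = 5.
König certificate: {Y1, Y2, Y3, Y4, Y5} is a vertex cover of size 5 (every listed pair touches it), so no matching can be larger.

5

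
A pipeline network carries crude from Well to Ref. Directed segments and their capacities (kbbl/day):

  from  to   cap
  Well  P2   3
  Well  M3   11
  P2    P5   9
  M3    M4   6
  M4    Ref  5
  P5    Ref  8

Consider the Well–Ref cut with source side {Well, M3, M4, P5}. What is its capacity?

Edges leaving {Well, M3, M4, P5}: Well→P2 (3), M4→Ref (5), P5→Ref (8).
Cut capacity = 3 + 5 + 8 = 16.

16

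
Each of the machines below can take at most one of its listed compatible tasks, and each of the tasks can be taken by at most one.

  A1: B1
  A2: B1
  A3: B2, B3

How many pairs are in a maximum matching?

2

Unit-capacity flow: source→left, listed edges, right→sink; max matching = max flow.
Augmenting path A1→B1 (+1); matched 1.
Augmenting path A3→B2 (+1); matched 2.
No augmenting path remains; maximum matching = 2.
König certificate: {A3, B1} is a vertex cover of size 2 (every listed pair touches it), so no matching can be larger.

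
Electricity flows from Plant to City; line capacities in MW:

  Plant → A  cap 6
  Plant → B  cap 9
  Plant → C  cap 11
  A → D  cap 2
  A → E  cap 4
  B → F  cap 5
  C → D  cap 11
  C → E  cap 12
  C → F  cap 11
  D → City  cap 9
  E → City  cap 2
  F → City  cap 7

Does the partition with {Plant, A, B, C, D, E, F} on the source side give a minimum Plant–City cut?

Yes — it is a minimum cut (capacity 18).

Given cut capacity: 9 + 2 + 7 = 18.
Augment Plant→A→D→City: bottleneck 2, flow now 2.
Augment Plant→A→E→City: bottleneck 2, flow now 4.
Augment Plant→B→F→City: bottleneck 5, flow now 9.
Augment Plant→C→D→City: bottleneck 7, flow now 16.
Augment Plant→C→F→City: bottleneck 2, flow now 18.
No augmenting path remains; maximum flow = 18.
Cut capacity 18 equals the max flow, so it is a minimum cut.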